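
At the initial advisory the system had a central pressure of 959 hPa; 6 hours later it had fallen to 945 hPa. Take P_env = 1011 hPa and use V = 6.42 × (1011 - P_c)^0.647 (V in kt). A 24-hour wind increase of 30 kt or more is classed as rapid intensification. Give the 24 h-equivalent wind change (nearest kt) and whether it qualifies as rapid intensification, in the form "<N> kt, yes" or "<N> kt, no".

55 kt, yes

V₁: ΔP = 52, V ≈ 6.42 × 52^0.647 ≈ 82.75 kt.
V₂: ΔP = 66, V ≈ 6.42 × 66^0.647 ≈ 96.56 kt.
ΔV over 6 h = 13.81 kt → 24 h equivalent = 13.81 × 24/6 ≈ 55.24 kt.
55 kt ≥ 30 kt ⇒ rapid intensification.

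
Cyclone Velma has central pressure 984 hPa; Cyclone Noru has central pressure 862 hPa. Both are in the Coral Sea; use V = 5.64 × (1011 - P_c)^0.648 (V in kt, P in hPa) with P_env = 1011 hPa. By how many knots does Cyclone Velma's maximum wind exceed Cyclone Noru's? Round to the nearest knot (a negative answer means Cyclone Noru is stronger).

-97 kt

Cyclone Velma: ΔP = 27; V ≈ 5.64 × 27^0.648 ≈ 47.73 kt.
Cyclone Noru: ΔP = 149; V ≈ 5.64 × 149^0.648 ≈ 144.38 kt.
Difference ≈ 47.73 − 144.38 = -96.65 → -97 kt.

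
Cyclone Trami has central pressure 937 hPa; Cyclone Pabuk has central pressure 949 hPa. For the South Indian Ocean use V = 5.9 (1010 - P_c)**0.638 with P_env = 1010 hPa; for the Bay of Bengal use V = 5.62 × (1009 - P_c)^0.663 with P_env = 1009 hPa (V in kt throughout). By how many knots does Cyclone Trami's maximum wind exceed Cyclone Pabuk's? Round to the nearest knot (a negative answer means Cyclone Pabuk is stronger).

6 kt

Cyclone Trami: ΔP = 73; V ≈ 5.9 × 73^0.638 ≈ 91.13 kt.
Cyclone Pabuk: ΔP = 60; V ≈ 5.62 × 60^0.663 ≈ 84.85 kt.
Difference ≈ 91.13 − 84.85 = 6.28 → 6 kt.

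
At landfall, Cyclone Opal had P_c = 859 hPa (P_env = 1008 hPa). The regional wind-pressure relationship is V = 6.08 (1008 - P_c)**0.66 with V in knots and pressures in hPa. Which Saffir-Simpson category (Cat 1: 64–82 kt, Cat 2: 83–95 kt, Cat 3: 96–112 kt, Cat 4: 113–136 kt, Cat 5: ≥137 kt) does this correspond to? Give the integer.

ΔP = 1008 − 859 = 149 hPa.
V ≈ 6.08 × 149^0.66 = 6.08 × 27.18 ≈ 165 kt.
165 kt falls in the Category 5 band.

5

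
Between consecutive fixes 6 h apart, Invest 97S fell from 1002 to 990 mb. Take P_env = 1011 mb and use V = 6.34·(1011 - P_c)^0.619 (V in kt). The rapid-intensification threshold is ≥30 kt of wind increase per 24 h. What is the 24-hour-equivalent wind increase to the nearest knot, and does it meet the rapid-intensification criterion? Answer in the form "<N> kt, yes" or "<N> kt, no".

V₁: ΔP = 9, V ≈ 6.34 × 9^0.619 ≈ 24.70 kt.
V₂: ΔP = 21, V ≈ 6.34 × 21^0.619 ≈ 41.74 kt.
ΔV over 6 h = 17.04 kt → 24 h equivalent = 17.04 × 24/6 ≈ 68.16 kt.
68 kt ≥ 30 kt ⇒ rapid intensification.

68 kt, yes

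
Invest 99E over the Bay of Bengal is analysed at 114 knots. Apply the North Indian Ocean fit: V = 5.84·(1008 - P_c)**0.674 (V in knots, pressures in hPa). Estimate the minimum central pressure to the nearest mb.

926 mb

ΔP = (V / 5.84)^(1/0.674) = (114/5.84)^1.484.
114/5.84 = 19.521; 19.521^1.484 ≈ 82.16 mb.
P_c = 1008 − 82.16 = 925.84 ≈ 926 mb.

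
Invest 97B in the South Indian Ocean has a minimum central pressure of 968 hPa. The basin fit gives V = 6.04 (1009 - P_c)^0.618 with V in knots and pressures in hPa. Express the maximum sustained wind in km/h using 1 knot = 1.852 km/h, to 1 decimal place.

111.0 km/h

ΔP = 1009 − 968 = 41 hPa.
V ≈ 6.04 × 41^0.618 = 6.04 × 9.924 ≈ 59.943 kt.
59.943 × 1.852 ≈ 111.01 km/h → 111.0 km/h.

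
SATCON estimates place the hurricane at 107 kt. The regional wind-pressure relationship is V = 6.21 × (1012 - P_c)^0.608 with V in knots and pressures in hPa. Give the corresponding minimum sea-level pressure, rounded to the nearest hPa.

ΔP = (V / 6.21)^(1/0.608) = (107/6.21)^1.645.
107/6.21 = 17.230; 17.230^1.645 ≈ 107.99 hPa.
P_c = 1012 − 107.99 = 904.01 ≈ 904 hPa.

904 hPa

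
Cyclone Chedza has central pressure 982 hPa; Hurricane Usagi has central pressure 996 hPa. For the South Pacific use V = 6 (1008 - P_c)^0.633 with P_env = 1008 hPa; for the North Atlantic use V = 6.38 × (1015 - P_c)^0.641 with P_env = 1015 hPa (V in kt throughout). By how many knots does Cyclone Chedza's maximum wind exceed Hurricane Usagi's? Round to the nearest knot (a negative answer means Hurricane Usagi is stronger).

Cyclone Chedza: ΔP = 26; V ≈ 6 × 26^0.633 ≈ 47.19 kt.
Hurricane Usagi: ΔP = 19; V ≈ 6.38 × 19^0.641 ≈ 42.12 kt.
Difference ≈ 47.19 − 42.12 = 5.07 → 5 kt.

5 kt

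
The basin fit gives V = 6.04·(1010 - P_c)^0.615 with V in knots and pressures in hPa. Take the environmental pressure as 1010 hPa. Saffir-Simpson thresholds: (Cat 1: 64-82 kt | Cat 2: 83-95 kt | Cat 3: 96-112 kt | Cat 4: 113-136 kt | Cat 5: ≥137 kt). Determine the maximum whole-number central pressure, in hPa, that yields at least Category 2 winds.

939 hPa

Category 2 begins at V = 83 kt.
Required ΔP = (83/6.04)^(1/0.615) = 13.742^1.626 ≈ 70.87 hPa.
P_c ≤ 1010 − 70.87 = 939.13, so the highest integer P_c is 939 hPa.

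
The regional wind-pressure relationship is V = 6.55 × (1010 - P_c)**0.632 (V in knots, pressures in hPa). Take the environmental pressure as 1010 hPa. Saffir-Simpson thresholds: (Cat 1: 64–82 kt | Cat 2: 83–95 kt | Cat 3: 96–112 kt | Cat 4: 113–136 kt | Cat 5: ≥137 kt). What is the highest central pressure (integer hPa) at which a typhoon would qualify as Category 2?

954 hPa

Category 2 begins at V = 83 kt.
Required ΔP = (83/6.55)^(1/0.632) = 12.672^1.582 ≈ 55.59 hPa.
P_c ≤ 1010 − 55.59 = 954.41, so the highest integer P_c is 954 hPa.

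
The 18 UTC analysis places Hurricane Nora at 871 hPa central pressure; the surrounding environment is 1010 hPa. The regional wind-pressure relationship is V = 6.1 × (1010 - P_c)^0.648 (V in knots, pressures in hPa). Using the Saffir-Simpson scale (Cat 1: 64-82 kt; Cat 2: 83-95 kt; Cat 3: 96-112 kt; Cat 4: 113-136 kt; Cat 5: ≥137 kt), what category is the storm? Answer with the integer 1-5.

ΔP = 1010 − 871 = 139 hPa.
V ≈ 6.1 × 139^0.648 = 6.1 × 24.47 ≈ 149 kt.
149 kt falls in the Category 5 band.

5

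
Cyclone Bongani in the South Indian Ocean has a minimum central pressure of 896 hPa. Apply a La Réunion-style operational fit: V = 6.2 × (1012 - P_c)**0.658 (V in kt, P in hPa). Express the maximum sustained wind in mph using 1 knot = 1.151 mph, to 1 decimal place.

ΔP = 1012 − 896 = 116 hPa.
V ≈ 6.2 × 116^0.658 = 6.2 × 22.825 ≈ 141.516 kt.
141.516 × 1.151 ≈ 162.88 mph → 162.9 mph.

162.9 mph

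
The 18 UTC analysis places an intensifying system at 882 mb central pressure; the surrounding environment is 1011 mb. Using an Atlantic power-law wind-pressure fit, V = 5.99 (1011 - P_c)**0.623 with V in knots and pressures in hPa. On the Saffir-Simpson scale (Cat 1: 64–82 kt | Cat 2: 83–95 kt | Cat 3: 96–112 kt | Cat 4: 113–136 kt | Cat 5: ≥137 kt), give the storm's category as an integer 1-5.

ΔP = 1011 − 882 = 129 mb.
V ≈ 5.99 × 129^0.623 = 5.99 × 20.65 ≈ 124 kt.
124 kt falls in the Category 4 band.

4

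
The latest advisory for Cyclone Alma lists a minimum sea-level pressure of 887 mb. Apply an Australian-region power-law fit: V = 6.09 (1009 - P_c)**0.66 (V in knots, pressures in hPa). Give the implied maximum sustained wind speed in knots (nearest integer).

ΔP = 1009 − 887 = 122 mb.
122^0.66 ≈ 23.823.
V ≈ 6.09 × 23.823 ≈ 145.1 kt.

145 kt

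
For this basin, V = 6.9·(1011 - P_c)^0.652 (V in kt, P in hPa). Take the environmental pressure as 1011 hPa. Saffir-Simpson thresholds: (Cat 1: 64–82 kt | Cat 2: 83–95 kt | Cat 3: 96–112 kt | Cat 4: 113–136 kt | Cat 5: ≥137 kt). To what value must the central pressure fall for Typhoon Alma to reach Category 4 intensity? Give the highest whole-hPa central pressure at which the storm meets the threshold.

Category 4 begins at V = 113 kt.
Required ΔP = (113/6.9)^(1/0.652) = 16.377^1.534 ≈ 72.83 hPa.
P_c ≤ 1011 − 72.83 = 938.17, so the highest integer P_c is 938 hPa.

938 hPa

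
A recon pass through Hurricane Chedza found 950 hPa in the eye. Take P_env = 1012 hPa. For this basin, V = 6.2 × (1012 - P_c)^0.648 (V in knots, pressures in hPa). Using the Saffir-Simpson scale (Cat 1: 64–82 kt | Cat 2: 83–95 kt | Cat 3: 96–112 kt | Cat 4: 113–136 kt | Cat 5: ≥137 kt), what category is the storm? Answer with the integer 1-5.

ΔP = 1012 − 950 = 62 hPa.
V ≈ 6.2 × 62^0.648 = 6.2 × 14.50 ≈ 90 kt.
90 kt falls in the Category 2 band.

2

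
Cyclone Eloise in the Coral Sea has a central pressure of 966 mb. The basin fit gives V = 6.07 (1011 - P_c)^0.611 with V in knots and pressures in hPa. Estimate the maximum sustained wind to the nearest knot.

62 kt

ΔP = 1011 − 966 = 45 mb.
45^0.611 ≈ 10.236.
V ≈ 6.07 × 10.236 ≈ 62.1 kt.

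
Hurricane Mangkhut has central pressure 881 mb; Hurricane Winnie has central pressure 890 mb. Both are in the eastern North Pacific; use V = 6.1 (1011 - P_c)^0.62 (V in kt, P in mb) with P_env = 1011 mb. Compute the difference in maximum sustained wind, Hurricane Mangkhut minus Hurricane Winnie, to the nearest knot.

5 kt

Hurricane Mangkhut: ΔP = 130; V ≈ 6.1 × 130^0.62 ≈ 124.73 kt.
Hurricane Winnie: ΔP = 121; V ≈ 6.1 × 121^0.62 ≈ 119.30 kt.
Difference ≈ 124.73 − 119.30 = 5.43 → 5 kt.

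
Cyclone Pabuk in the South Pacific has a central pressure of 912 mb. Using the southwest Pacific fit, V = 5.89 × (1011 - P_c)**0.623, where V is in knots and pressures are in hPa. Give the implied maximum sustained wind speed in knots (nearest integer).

103 kt

ΔP = 1011 − 912 = 99 mb.
99^0.623 ≈ 17.510.
V ≈ 5.89 × 17.510 ≈ 103.1 kt.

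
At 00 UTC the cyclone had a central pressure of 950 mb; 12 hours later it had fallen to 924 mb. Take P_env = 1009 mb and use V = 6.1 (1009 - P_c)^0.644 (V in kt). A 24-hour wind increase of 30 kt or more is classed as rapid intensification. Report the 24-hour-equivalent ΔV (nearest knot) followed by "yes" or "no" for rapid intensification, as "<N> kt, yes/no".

V₁: ΔP = 59, V ≈ 6.1 × 59^0.644 ≈ 84.29 kt.
V₂: ΔP = 85, V ≈ 6.1 × 85^0.644 ≈ 106.63 kt.
ΔV over 12 h = 22.34 kt → 24 h equivalent = 22.34 × 24/12 ≈ 44.68 kt.
45 kt ≥ 30 kt ⇒ rapid intensification.

45 kt, yes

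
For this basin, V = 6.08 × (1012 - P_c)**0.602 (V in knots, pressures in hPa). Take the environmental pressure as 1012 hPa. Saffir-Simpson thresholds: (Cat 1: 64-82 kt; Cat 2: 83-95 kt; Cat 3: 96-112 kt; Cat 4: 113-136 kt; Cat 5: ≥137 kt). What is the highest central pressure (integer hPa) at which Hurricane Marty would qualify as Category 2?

935 hPa

Category 2 begins at V = 83 kt.
Required ΔP = (83/6.08)^(1/0.602) = 13.651^1.661 ≈ 76.85 hPa.
P_c ≤ 1012 − 76.85 = 935.15, so the highest integer P_c is 935 hPa.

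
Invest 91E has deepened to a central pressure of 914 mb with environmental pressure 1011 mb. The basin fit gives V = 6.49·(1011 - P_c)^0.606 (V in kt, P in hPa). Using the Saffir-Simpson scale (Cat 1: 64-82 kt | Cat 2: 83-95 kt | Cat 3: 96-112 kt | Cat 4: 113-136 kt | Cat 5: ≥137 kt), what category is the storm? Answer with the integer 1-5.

3

ΔP = 1011 − 914 = 97 mb.
V ≈ 6.49 × 97^0.606 = 6.49 × 15.99 ≈ 104 kt.
104 kt falls in the Category 3 band.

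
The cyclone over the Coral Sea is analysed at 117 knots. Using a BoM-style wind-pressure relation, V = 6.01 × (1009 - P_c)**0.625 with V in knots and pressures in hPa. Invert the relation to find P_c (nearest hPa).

ΔP = (V / 6.01)^(1/0.625) = (117/6.01)^1.600.
117/6.01 = 19.468; 19.468^1.600 ≈ 115.58 hPa.
P_c = 1009 − 115.58 = 893.42 ≈ 893 hPa.

893 hPa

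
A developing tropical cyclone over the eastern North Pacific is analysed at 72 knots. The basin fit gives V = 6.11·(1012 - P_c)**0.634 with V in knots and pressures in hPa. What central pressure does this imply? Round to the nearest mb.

963 mb

ΔP = (V / 6.11)^(1/0.634) = (72/6.11)^1.577.
72/6.11 = 11.784; 11.784^1.577 ≈ 48.95 mb.
P_c = 1012 − 48.95 = 963.05 ≈ 963 mb.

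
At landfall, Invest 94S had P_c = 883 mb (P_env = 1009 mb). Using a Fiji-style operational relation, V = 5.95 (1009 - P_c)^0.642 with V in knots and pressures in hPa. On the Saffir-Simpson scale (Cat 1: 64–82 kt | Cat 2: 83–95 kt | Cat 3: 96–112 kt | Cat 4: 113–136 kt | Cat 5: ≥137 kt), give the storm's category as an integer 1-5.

4

ΔP = 1009 − 883 = 126 mb.
V ≈ 5.95 × 126^0.642 = 5.95 × 22.31 ≈ 133 kt.
133 kt falls in the Category 4 band.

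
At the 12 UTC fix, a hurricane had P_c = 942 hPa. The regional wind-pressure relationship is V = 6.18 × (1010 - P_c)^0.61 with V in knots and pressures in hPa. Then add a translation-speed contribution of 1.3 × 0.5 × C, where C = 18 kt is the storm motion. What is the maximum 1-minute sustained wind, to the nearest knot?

ΔP = 1010 − 942 = 68 hPa.
68^0.61 ≈ 13.117.
V ≈ 6.18 × 13.117 ≈ 81.1 kt.
Translation term: 1.3 × 0.5 × 18 = 11.7 kt.
Corrected V ≈ 92.8 kt → 93 kt.

93 kt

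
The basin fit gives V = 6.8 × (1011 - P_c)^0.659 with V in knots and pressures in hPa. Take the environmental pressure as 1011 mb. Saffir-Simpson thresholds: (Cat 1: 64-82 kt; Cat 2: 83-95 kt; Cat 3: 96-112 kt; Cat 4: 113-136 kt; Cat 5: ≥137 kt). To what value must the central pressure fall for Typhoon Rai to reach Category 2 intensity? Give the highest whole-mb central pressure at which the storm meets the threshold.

Category 2 begins at V = 83 kt.
Required ΔP = (83/6.8)^(1/0.659) = 12.206^1.517 ≈ 44.55 mb.
P_c ≤ 1011 − 44.55 = 966.45, so the highest integer P_c is 966 mb.

966 mb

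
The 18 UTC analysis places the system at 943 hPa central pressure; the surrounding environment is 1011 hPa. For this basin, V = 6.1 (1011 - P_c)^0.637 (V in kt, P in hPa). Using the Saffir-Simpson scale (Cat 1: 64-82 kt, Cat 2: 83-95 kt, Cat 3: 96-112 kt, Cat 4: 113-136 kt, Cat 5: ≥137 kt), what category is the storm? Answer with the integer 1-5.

ΔP = 1011 − 943 = 68 hPa.
V ≈ 6.1 × 68^0.637 = 6.1 × 14.70 ≈ 90 kt.
90 kt falls in the Category 2 band.

2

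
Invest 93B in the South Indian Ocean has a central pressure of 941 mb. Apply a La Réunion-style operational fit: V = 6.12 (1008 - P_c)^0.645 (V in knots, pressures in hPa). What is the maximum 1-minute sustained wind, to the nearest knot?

92 kt

ΔP = 1008 − 941 = 67 mb.
67^0.645 ≈ 15.060.
V ≈ 6.12 × 15.060 ≈ 92.2 kt.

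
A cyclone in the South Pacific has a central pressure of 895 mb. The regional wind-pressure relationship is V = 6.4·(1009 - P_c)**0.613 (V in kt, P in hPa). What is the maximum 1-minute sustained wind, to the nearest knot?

ΔP = 1009 − 895 = 114 mb.
114^0.613 ≈ 18.234.
V ≈ 6.4 × 18.234 ≈ 116.7 kt.

117 kt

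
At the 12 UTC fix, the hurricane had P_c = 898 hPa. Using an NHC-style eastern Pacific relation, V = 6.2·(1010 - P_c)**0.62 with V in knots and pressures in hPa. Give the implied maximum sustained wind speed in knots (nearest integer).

ΔP = 1010 − 898 = 112 hPa.
112^0.62 ≈ 18.643.
V ≈ 6.2 × 18.643 ≈ 115.6 kt.

116 kt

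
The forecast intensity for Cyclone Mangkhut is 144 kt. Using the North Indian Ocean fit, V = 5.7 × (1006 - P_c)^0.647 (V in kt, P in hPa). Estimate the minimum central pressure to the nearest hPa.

859 hPa

ΔP = (V / 5.7)^(1/0.647) = (144/5.7)^1.546.
144/5.7 = 25.263; 25.263^1.546 ≈ 147.12 hPa.
P_c = 1006 − 147.12 = 858.88 ≈ 859 hPa.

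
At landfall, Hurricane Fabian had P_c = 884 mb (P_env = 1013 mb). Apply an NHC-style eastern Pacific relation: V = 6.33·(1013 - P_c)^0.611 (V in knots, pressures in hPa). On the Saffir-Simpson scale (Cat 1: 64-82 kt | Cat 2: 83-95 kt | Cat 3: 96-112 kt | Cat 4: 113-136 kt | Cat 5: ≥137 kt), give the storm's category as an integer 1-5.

4

ΔP = 1013 − 884 = 129 mb.
V ≈ 6.33 × 129^0.611 = 6.33 × 19.48 ≈ 123 kt.
123 kt falls in the Category 4 band.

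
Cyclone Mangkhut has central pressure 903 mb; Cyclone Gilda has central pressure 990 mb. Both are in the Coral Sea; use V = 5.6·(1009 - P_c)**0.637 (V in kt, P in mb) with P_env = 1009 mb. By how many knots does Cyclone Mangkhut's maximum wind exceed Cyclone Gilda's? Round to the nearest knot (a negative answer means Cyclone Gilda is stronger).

73 kt

Cyclone Mangkhut: ΔP = 106; V ≈ 5.6 × 106^0.637 ≈ 109.22 kt.
Cyclone Gilda: ΔP = 19; V ≈ 5.6 × 19^0.637 ≈ 36.54 kt.
Difference ≈ 109.22 − 36.54 = 72.68 → 73 kt.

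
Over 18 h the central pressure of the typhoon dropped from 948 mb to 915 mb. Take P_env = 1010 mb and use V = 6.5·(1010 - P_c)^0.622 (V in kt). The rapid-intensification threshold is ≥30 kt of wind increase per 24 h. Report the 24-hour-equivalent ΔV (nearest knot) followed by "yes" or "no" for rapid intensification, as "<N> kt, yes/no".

V₁: ΔP = 62, V ≈ 6.5 × 62^0.622 ≈ 84.68 kt.
V₂: ΔP = 95, V ≈ 6.5 × 95^0.622 ≈ 110.42 kt.
ΔV over 18 h = 25.74 kt → 24 h equivalent = 25.74 × 24/18 ≈ 34.32 kt.
34 kt ≥ 30 kt ⇒ rapid intensification.

34 kt, yes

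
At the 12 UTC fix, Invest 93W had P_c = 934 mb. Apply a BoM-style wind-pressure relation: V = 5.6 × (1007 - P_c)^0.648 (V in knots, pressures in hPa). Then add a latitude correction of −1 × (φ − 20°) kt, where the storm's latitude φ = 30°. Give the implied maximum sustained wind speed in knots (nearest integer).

ΔP = 1007 − 934 = 73 mb.
73^0.648 ≈ 16.123.
V ≈ 5.6 × 16.123 ≈ 90.3 kt.
Latitude correction: −1 × (30 − 20) = -10 kt.
Corrected V ≈ 80.3 kt → 80 kt.

80 kt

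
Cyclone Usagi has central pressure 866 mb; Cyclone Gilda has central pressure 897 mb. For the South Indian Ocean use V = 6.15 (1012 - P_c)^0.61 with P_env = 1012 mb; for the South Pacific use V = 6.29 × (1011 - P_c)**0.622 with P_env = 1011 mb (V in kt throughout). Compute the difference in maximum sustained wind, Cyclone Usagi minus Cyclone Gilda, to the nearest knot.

Cyclone Usagi: ΔP = 146; V ≈ 6.15 × 146^0.61 ≈ 128.57 kt.
Cyclone Gilda: ΔP = 114; V ≈ 6.29 × 114^0.622 ≈ 119.69 kt.
Difference ≈ 128.57 − 119.69 = 8.88 → 9 kt.

9 kt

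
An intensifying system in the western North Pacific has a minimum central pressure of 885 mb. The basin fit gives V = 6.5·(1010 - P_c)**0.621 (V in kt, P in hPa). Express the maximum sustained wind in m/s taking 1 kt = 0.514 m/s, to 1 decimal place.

67.0 m/s

ΔP = 1010 − 885 = 125 mb.
V ≈ 6.5 × 125^0.621 = 6.5 × 20.053 ≈ 130.345 kt.
130.345 × 0.514 ≈ 67.00 m/s → 67.0 m/s.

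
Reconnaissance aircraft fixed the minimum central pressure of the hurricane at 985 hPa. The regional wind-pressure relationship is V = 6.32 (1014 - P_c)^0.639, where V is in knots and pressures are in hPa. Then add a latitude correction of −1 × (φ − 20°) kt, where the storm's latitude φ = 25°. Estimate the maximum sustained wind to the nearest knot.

ΔP = 1014 − 985 = 29 hPa.
29^0.639 ≈ 8.599.
V ≈ 6.32 × 8.599 ≈ 54.3 kt.
Latitude correction: −1 × (25 − 20) = -5 kt.
Corrected V ≈ 49.3 kt → 49 kt.

49 kt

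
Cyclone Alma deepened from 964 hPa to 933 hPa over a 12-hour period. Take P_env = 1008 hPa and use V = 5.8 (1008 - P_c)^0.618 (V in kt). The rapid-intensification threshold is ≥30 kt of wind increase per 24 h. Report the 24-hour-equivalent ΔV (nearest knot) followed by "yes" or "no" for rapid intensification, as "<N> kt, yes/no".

47 kt, yes

V₁: ΔP = 44, V ≈ 5.8 × 44^0.618 ≈ 60.13 kt.
V₂: ΔP = 75, V ≈ 5.8 × 75^0.618 ≈ 83.60 kt.
ΔV over 12 h = 23.47 kt → 24 h equivalent = 23.47 × 24/12 ≈ 46.94 kt.
47 kt ≥ 30 kt ⇒ rapid intensification.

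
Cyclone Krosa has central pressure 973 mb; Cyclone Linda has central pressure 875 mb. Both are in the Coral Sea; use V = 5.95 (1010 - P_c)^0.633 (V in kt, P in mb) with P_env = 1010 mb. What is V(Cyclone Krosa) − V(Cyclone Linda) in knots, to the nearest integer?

-74 kt

Cyclone Krosa: ΔP = 37; V ≈ 5.95 × 37^0.633 ≈ 58.50 kt.
Cyclone Linda: ΔP = 135; V ≈ 5.95 × 135^0.633 ≈ 132.75 kt.
Difference ≈ 58.50 − 132.75 = -74.25 → -74 kt.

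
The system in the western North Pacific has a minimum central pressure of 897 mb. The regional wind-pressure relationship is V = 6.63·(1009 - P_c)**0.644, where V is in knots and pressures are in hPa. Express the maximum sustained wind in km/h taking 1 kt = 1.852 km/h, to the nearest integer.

256 km/h

ΔP = 1009 − 897 = 112 mb.
V ≈ 6.63 × 112^0.644 = 6.63 × 20.878 ≈ 138.424 kt.
138.424 × 1.852 ≈ 256.36 km/h → 256 km/h.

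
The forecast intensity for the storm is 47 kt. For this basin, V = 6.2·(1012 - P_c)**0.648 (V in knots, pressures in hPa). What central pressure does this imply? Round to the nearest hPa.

989 hPa

ΔP = (V / 6.2)^(1/0.648) = (47/6.2)^1.543.
47/6.2 = 7.581; 7.581^1.543 ≈ 22.78 hPa.
P_c = 1012 − 22.78 = 989.22 ≈ 989 hPa.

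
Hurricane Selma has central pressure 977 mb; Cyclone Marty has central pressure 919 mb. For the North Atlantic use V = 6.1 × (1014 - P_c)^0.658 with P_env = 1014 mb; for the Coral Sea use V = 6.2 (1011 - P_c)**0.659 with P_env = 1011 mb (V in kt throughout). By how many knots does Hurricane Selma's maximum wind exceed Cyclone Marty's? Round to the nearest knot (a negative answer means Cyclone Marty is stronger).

-56 kt

Hurricane Selma: ΔP = 37; V ≈ 6.1 × 37^0.658 ≈ 65.65 kt.
Cyclone Marty: ΔP = 92; V ≈ 6.2 × 92^0.659 ≈ 122.05 kt.
Difference ≈ 65.65 − 122.05 = -56.40 → -56 kt.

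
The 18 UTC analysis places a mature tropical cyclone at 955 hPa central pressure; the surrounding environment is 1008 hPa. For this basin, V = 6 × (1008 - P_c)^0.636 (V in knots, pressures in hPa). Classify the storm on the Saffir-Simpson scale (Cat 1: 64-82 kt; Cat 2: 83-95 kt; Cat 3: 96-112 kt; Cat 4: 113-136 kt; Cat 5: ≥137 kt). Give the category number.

ΔP = 1008 − 955 = 53 hPa.
V ≈ 6 × 53^0.636 = 6 × 12.49 ≈ 75 kt.
75 kt falls in the Category 1 band.

1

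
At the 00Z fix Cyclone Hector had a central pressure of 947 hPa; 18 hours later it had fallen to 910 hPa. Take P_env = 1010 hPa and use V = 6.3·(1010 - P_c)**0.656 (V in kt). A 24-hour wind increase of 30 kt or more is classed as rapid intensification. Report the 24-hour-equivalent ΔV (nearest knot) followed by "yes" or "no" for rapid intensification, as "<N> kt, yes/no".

V₁: ΔP = 63, V ≈ 6.3 × 63^0.656 ≈ 95.44 kt.
V₂: ΔP = 100, V ≈ 6.3 × 100^0.656 ≈ 129.22 kt.
ΔV over 18 h = 33.78 kt → 24 h equivalent = 33.78 × 24/18 ≈ 45.04 kt.
45 kt ≥ 30 kt ⇒ rapid intensification.

45 kt, yes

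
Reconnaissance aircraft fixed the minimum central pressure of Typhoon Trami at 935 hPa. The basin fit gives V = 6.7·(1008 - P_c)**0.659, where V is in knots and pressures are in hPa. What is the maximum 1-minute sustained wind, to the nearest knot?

113 kt

ΔP = 1008 − 935 = 73 hPa.
73^0.659 ≈ 16.902.
V ≈ 6.7 × 16.902 ≈ 113.2 kt.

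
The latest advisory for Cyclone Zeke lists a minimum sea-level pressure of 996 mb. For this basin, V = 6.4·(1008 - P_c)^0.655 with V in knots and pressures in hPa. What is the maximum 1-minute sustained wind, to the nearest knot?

33 kt

ΔP = 1008 − 996 = 12 mb.
12^0.655 ≈ 5.092.
V ≈ 6.4 × 5.092 ≈ 32.6 kt.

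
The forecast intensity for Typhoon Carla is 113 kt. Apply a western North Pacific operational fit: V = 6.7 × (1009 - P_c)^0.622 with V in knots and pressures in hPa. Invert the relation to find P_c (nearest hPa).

915 hPa

ΔP = (V / 6.7)^(1/0.622) = (113/6.7)^1.608.
113/6.7 = 16.866; 16.866^1.608 ≈ 93.90 hPa.
P_c = 1009 − 93.90 = 915.10 ≈ 915 hPa.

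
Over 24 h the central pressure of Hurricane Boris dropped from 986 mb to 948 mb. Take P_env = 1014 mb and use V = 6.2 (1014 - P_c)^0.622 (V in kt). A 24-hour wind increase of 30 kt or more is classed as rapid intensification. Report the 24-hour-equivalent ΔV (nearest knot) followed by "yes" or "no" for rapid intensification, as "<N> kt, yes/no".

V₁: ΔP = 28, V ≈ 6.2 × 28^0.622 ≈ 49.26 kt.
V₂: ΔP = 66, V ≈ 6.2 × 66^0.622 ≈ 83.97 kt.
ΔV over 24 h = 34.71 kt → 24 h equivalent = 34.71 × 24/24 ≈ 34.71 kt.
35 kt ≥ 30 kt ⇒ rapid intensification.

35 kt, yes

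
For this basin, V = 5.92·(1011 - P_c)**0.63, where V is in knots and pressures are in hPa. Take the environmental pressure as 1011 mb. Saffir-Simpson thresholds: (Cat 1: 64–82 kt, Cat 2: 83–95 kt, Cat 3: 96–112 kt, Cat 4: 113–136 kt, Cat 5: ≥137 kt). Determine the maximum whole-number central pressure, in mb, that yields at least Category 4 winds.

Category 4 begins at V = 113 kt.
Required ΔP = (113/5.92)^(1/0.63) = 19.088^1.587 ≈ 107.88 mb.
P_c ≤ 1011 − 107.88 = 903.12, so the highest integer P_c is 903 mb.

903 mb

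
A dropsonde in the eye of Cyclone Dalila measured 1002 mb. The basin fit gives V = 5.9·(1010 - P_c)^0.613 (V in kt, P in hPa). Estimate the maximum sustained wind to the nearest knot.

21 kt

ΔP = 1010 − 1002 = 8 mb.
8^0.613 ≈ 3.578.
V ≈ 5.9 × 3.578 ≈ 21.1 kt.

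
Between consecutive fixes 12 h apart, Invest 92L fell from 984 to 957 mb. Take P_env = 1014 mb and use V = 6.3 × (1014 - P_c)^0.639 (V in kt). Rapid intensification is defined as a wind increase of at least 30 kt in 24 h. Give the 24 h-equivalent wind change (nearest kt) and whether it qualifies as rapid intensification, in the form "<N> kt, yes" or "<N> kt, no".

V₁: ΔP = 30, V ≈ 6.3 × 30^0.639 ≈ 55.36 kt.
V₂: ΔP = 57, V ≈ 6.3 × 57^0.639 ≈ 83.43 kt.
ΔV over 12 h = 28.07 kt → 24 h equivalent = 28.07 × 24/12 ≈ 56.14 kt.
56 kt ≥ 30 kt ⇒ rapid intensification.

56 kt, yes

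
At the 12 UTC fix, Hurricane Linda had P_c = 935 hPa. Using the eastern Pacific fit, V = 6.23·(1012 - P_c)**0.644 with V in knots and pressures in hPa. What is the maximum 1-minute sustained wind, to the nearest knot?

ΔP = 1012 − 935 = 77 hPa.
77^0.644 ≈ 16.402.
V ≈ 6.23 × 16.402 ≈ 102.2 kt.

102 kt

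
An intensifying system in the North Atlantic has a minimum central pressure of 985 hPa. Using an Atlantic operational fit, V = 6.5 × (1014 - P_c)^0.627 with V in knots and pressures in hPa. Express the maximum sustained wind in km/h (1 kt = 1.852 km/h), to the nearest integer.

99 km/h

ΔP = 1014 − 985 = 29 hPa.
V ≈ 6.5 × 29^0.627 = 6.5 × 8.259 ≈ 53.683 kt.
53.683 × 1.852 ≈ 99.42 km/h → 99 km/h.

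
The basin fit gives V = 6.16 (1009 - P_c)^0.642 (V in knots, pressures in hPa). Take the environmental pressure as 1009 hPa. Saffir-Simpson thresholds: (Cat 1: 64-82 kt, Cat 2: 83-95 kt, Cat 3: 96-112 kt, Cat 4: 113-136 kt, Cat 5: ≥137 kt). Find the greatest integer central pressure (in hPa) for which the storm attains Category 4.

Category 4 begins at V = 113 kt.
Required ΔP = (113/6.16)^(1/0.642) = 18.344^1.558 ≈ 92.91 hPa.
P_c ≤ 1009 − 92.91 = 916.09, so the highest integer P_c is 916 hPa.

916 hPa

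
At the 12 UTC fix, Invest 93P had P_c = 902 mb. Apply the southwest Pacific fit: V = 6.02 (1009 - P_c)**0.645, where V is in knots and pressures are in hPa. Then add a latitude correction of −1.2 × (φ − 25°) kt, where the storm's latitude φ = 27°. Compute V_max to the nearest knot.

120 kt

ΔP = 1009 − 902 = 107 mb.
107^0.645 ≈ 20.368.
V ≈ 6.02 × 20.368 ≈ 122.6 kt.
Latitude correction: −1.2 × (27 − 25) = -2.4 kt.
Corrected V ≈ 120.2 kt → 120 kt.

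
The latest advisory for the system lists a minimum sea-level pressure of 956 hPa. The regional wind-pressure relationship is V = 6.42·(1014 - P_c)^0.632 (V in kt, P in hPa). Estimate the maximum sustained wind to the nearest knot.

ΔP = 1014 − 956 = 58 hPa.
58^0.632 ≈ 13.016.
V ≈ 6.42 × 13.016 ≈ 83.6 kt.

84 kt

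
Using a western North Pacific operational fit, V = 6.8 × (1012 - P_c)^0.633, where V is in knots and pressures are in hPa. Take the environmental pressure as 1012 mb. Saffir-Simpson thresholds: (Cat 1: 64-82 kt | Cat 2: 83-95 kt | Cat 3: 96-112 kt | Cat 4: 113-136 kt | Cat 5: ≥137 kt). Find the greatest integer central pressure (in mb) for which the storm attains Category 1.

977 mb

Category 1 begins at V = 64 kt.
Required ΔP = (64/6.8)^(1/0.633) = 9.412^1.580 ≈ 34.53 mb.
P_c ≤ 1012 − 34.53 = 977.47, so the highest integer P_c is 977 mb.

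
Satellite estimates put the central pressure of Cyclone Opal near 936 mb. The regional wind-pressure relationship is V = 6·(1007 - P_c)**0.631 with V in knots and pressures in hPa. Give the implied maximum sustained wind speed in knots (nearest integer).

ΔP = 1007 − 936 = 71 mb.
71^0.631 ≈ 14.728.
V ≈ 6 × 14.728 ≈ 88.4 kt.

88 kt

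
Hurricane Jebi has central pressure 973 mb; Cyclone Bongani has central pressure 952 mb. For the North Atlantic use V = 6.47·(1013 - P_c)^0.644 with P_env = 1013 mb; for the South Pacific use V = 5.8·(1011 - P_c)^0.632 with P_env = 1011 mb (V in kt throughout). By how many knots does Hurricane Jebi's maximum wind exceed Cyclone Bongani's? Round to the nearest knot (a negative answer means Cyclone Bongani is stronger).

Hurricane Jebi: ΔP = 40; V ≈ 6.47 × 40^0.644 ≈ 69.60 kt.
Cyclone Bongani: ΔP = 59; V ≈ 5.8 × 59^0.632 ≈ 76.31 kt.
Difference ≈ 69.60 − 76.31 = -6.71 → -7 kt.

-7 kt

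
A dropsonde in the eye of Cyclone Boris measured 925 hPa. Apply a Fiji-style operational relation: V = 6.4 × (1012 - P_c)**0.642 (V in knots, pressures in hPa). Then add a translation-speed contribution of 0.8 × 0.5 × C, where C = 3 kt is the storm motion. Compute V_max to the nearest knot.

114 kt

ΔP = 1012 − 925 = 87 hPa.
87^0.642 ≈ 17.586.
V ≈ 6.4 × 17.586 ≈ 112.6 kt.
Translation term: 0.8 × 0.5 × 3 = 1.2 kt.
Corrected V ≈ 113.8 kt → 114 kt.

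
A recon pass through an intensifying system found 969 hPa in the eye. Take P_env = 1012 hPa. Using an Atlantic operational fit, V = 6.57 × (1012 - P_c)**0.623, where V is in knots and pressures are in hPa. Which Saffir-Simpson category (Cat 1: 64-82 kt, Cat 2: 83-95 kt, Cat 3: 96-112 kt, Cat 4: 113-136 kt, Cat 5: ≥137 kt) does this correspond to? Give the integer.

ΔP = 1012 − 969 = 43 hPa.
V ≈ 6.57 × 43^0.623 = 6.57 × 10.41 ≈ 68 kt.
68 kt falls in the Category 1 band.

1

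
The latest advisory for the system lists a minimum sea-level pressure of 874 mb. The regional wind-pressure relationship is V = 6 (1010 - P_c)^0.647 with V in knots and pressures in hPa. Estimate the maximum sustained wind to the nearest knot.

ΔP = 1010 − 874 = 136 mb.
136^0.647 ≈ 24.010.
V ≈ 6 × 24.010 ≈ 144.1 kt.

144 kt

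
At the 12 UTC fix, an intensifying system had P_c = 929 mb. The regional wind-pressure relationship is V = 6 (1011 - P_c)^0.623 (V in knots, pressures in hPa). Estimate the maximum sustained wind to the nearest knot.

93 kt

ΔP = 1011 − 929 = 82 mb.
82^0.623 ≈ 15.571.
V ≈ 6 × 15.571 ≈ 93.4 kt.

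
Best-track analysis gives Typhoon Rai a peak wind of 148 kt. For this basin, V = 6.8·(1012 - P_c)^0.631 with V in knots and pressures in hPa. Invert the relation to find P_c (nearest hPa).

880 hPa

ΔP = (V / 6.8)^(1/0.631) = (148/6.8)^1.585.
148/6.8 = 21.765; 21.765^1.585 ≈ 131.84 hPa.
P_c = 1012 − 131.84 = 880.16 ≈ 880 hPa.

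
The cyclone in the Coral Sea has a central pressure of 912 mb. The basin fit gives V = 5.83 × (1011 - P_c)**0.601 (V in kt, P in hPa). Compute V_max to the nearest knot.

ΔP = 1011 − 912 = 99 mb.
99^0.601 ≈ 15.826.
V ≈ 5.83 × 15.826 ≈ 92.3 kt.

92 kt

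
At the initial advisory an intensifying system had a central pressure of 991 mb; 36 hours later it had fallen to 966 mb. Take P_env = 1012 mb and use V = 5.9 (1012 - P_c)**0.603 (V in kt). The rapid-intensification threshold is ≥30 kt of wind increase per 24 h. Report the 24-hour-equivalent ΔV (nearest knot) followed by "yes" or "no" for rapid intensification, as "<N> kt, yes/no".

15 kt, no

V₁: ΔP = 21, V ≈ 5.9 × 21^0.603 ≈ 37.00 kt.
V₂: ΔP = 46, V ≈ 5.9 × 46^0.603 ≈ 59.36 kt.
ΔV over 36 h = 22.36 kt → 24 h equivalent = 22.36 × 24/36 ≈ 14.91 kt.
15 kt < 30 kt ⇒ not rapid intensification.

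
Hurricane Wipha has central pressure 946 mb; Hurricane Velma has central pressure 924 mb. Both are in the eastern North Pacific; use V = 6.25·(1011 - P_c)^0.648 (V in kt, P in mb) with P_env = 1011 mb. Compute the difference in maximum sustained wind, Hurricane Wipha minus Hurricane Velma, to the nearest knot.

Hurricane Wipha: ΔP = 65; V ≈ 6.25 × 65^0.648 ≈ 93.46 kt.
Hurricane Velma: ΔP = 87; V ≈ 6.25 × 87^0.648 ≈ 112.90 kt.
Difference ≈ 93.46 − 112.90 = -19.44 → -19 kt.

-19 kt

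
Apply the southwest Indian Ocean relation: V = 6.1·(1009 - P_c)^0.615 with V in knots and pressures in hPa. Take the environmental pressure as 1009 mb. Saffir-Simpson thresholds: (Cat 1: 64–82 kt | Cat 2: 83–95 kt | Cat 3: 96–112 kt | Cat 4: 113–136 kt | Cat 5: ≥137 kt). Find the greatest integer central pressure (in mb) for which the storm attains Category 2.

Category 2 begins at V = 83 kt.
Required ΔP = (83/6.1)^(1/0.615) = 13.607^1.626 ≈ 69.74 mb.
P_c ≤ 1009 − 69.74 = 939.26, so the highest integer P_c is 939 mb.

939 mb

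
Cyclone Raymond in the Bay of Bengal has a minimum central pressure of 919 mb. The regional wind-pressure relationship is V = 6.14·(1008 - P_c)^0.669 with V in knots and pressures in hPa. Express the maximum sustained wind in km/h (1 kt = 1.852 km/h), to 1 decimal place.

229.1 km/h

ΔP = 1008 − 919 = 89 mb.
V ≈ 6.14 × 89^0.669 = 6.14 × 20.144 ≈ 123.683 kt.
123.683 × 1.852 ≈ 229.06 km/h → 229.1 km/h.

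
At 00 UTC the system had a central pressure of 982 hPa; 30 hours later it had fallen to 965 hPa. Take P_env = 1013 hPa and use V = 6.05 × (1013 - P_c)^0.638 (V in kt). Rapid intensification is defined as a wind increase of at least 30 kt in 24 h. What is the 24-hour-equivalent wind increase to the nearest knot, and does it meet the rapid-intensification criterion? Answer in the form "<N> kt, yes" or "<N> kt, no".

14 kt, no

V₁: ΔP = 31, V ≈ 6.05 × 31^0.638 ≈ 54.11 kt.
V₂: ΔP = 48, V ≈ 6.05 × 48^0.638 ≈ 71.51 kt.
ΔV over 30 h = 17.40 kt → 24 h equivalent = 17.40 × 24/30 ≈ 13.92 kt.
14 kt < 30 kt ⇒ not rapid intensification.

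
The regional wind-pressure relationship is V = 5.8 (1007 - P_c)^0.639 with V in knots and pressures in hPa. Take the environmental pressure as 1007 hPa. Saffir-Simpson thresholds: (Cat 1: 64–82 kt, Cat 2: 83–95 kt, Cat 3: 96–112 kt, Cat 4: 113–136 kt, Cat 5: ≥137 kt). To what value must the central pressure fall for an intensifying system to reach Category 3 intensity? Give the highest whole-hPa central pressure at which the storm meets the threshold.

926 hPa

Category 3 begins at V = 96 kt.
Required ΔP = (96/5.8)^(1/0.639) = 16.552^1.565 ≈ 80.80 hPa.
P_c ≤ 1007 − 80.80 = 926.20, so the highest integer P_c is 926 hPa.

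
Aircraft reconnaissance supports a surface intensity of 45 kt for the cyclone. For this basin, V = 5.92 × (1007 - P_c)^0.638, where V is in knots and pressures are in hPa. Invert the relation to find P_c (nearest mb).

983 mb

ΔP = (V / 5.92)^(1/0.638) = (45/5.92)^1.567.
45/5.92 = 7.601; 7.601^1.567 ≈ 24.03 mb.
P_c = 1007 − 24.03 = 982.97 ≈ 983 mb.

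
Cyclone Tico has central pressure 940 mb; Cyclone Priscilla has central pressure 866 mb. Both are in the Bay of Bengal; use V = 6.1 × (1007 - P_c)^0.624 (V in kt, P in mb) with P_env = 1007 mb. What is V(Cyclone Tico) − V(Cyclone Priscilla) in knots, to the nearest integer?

-50 kt

Cyclone Tico: ΔP = 67; V ≈ 6.1 × 67^0.624 ≈ 84.10 kt.
Cyclone Priscilla: ΔP = 141; V ≈ 6.1 × 141^0.624 ≈ 133.80 kt.
Difference ≈ 84.10 − 133.80 = -49.70 → -50 kt.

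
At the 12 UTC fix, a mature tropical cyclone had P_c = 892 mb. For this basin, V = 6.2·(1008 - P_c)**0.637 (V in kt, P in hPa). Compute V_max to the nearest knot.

ΔP = 1008 − 892 = 116 mb.
116^0.637 ≈ 20.657.
V ≈ 6.2 × 20.657 ≈ 128.1 kt.

128 kt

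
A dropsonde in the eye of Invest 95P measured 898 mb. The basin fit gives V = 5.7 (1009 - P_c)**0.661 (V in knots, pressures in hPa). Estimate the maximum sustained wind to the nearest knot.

128 kt

ΔP = 1009 − 898 = 111 mb.
111^0.661 ≈ 22.488.
V ≈ 5.7 × 22.488 ≈ 128.2 kt.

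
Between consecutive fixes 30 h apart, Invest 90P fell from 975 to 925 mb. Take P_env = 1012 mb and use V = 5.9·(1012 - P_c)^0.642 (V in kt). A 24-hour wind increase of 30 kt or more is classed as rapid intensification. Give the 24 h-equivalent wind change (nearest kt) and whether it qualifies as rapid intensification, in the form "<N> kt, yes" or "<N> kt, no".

35 kt, yes

V₁: ΔP = 37, V ≈ 5.9 × 37^0.642 ≈ 59.93 kt.
V₂: ΔP = 87, V ≈ 5.9 × 87^0.642 ≈ 103.76 kt.
ΔV over 30 h = 43.83 kt → 24 h equivalent = 43.83 × 24/30 ≈ 35.06 kt.
35 kt ≥ 30 kt ⇒ rapid intensification.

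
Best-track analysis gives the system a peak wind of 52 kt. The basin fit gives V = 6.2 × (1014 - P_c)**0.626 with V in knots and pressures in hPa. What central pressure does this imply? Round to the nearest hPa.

984 hPa

ΔP = (V / 6.2)^(1/0.626) = (52/6.2)^1.597.
52/6.2 = 8.387; 8.387^1.597 ≈ 29.88 hPa.
P_c = 1014 − 29.88 = 984.12 ≈ 984 hPa.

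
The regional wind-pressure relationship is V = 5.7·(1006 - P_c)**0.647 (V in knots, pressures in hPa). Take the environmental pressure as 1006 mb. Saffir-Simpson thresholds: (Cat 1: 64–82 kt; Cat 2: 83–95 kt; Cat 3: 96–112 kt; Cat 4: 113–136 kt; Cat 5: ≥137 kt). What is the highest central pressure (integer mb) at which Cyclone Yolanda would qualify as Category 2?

943 mb

Category 2 begins at V = 83 kt.
Required ΔP = (83/5.7)^(1/0.647) = 14.561^1.546 ≈ 62.78 mb.
P_c ≤ 1006 − 62.78 = 943.22, so the highest integer P_c is 943 mb.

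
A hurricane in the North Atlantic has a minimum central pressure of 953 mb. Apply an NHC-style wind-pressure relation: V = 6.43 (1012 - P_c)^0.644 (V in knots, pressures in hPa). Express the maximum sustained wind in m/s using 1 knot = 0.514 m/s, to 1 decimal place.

45.7 m/s

ΔP = 1012 − 953 = 59 mb.
V ≈ 6.43 × 59^0.644 = 6.43 × 13.817 ≈ 88.846 kt.
88.846 × 0.514 ≈ 45.67 m/s → 45.7 m/s.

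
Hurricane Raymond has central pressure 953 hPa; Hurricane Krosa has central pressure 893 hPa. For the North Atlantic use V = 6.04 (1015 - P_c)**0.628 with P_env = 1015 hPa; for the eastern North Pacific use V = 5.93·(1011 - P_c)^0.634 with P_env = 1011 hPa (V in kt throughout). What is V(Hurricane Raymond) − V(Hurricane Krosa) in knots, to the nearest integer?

-41 kt

Hurricane Raymond: ΔP = 62; V ≈ 6.04 × 62^0.628 ≈ 80.66 kt.
Hurricane Krosa: ΔP = 118; V ≈ 5.93 × 118^0.634 ≈ 122.08 kt.
Difference ≈ 80.66 − 122.08 = -41.42 → -41 kt.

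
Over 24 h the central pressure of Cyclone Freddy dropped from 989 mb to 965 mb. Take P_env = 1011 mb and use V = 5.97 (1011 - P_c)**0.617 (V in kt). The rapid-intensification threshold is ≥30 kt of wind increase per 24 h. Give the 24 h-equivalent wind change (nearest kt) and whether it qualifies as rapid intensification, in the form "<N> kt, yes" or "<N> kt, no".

23 kt, no

V₁: ΔP = 22, V ≈ 5.97 × 22^0.617 ≈ 40.20 kt.
V₂: ΔP = 46, V ≈ 5.97 × 46^0.617 ≈ 63.37 kt.
ΔV over 24 h = 23.17 kt → 24 h equivalent = 23.17 × 24/24 ≈ 23.17 kt.
23 kt < 30 kt ⇒ not rapid intensification.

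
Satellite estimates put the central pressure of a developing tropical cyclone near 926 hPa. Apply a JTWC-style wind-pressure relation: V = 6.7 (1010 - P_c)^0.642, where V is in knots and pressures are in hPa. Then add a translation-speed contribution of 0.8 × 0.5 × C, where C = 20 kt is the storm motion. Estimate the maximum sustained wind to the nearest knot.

ΔP = 1010 − 926 = 84 hPa.
84^0.642 ≈ 17.194.
V ≈ 6.7 × 17.194 ≈ 115.2 kt.
Translation term: 0.8 × 0.5 × 20 = 8 kt.
Corrected V ≈ 123.2 kt → 123 kt.

123 kt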